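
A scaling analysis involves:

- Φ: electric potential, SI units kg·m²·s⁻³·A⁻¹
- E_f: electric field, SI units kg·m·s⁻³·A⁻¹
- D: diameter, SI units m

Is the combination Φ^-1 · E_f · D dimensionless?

Sum the exponent of each base dimension across the product:
  M: −[Φ]_M + [E_f]_M + [D]_M = −(1) + (1) + (0) = 0
  L: −[Φ]_L + [E_f]_L + [D]_L = −(2) + (1) + (1) = 0
  T: −[Φ]_T + [E_f]_T + [D]_T = −(-3) + (-3) + (0) = 0
  I: −[Φ]_I + [E_f]_I + [D]_I = −(-1) + (-1) + (0) = 0
All base exponents vanish — dimensionless.

yes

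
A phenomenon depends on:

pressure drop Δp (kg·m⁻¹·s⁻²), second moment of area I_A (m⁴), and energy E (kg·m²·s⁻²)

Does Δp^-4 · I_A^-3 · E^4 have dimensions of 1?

yes

Sum the exponent of each base dimension across the product:
  M: −4·[Δp]_M − 3·[I_A]_M + 4·[E]_M = −4·(1) − 3·(0) + 4·(1) = 0
  L: −4·[Δp]_L − 3·[I_A]_L + 4·[E]_L = −4·(-1) − 3·(4) + 4·(2) = 0
  T: −4·[Δp]_T − 3·[I_A]_T + 4·[E]_T = −4·(-2) − 3·(0) + 4·(-2) = 0
All base exponents vanish — dimensionless.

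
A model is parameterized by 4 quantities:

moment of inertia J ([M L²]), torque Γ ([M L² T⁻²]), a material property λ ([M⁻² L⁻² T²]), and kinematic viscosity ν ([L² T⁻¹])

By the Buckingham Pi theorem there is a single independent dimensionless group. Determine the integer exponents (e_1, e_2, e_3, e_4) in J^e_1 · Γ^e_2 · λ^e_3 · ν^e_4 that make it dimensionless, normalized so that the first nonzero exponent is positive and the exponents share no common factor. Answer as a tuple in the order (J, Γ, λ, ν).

(1, 3, 2, -2)

M: e_1·(1) + e_2·(1) + e_3·(-2) + e_4·(0) = 0
L: e_1·(2) + e_2·(2) + e_3·(-2) + e_4·(2) = 0
T: e_1·(0) + e_2·(-2) + e_3·(2) + e_4·(-1) = 0
Solving this homogeneous linear system for the smallest-integer solution (first nonzero entry positive) gives (1, 3, 2, -2).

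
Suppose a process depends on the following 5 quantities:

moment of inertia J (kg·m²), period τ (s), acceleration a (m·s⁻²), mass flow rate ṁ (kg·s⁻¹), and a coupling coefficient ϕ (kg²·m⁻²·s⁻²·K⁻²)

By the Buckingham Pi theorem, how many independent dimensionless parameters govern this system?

There are 5 variables and 4 base dimensions (M, L, T, Θ).
The dimension matrix has rank 4.
Independent dimensionless groups: 5 − 4 = 1.

1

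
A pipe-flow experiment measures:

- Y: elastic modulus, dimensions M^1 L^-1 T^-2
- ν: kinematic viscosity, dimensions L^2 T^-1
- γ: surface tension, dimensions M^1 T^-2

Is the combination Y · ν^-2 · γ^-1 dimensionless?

no

Sum the exponent of each base dimension across the product:
  M: [Y]_M − 2·[ν]_M − [γ]_M = (1) − 2·(0) − (1) = 0
  L: [Y]_L − 2·[ν]_L − [γ]_L = (-1) − 2·(2) − (0) = -5
  T: [Y]_T − 2·[ν]_T − [γ]_T = (-2) − 2·(-1) − (-2) = 2
Net dimensions [L⁻⁵ T²] ≠ [1] — not dimensionless.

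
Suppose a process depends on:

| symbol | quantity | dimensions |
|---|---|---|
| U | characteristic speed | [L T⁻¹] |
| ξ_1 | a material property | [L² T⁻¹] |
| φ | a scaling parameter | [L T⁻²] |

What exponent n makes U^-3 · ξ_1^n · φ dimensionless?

1

Balance the L exponent: (2)·n from ξ_1, plus −3·(1) + (1) = -2 from the rest, must sum to zero.
2n − 2 = 0, so n = 1.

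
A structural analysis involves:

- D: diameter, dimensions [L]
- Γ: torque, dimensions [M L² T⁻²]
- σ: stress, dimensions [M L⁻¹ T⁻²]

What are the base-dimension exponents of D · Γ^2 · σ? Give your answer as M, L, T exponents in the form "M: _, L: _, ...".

M: 3, L: 4, T: -6

Collect each base-dimension exponent across the product:
  M: (0) + 2·(1) + (1) = 3
  L: (1) + 2·(2) + (-1) = 4
  T: (0) + 2·(-2) + (-2) = -6
So the dimensions are [M³ L⁴ T⁻⁶].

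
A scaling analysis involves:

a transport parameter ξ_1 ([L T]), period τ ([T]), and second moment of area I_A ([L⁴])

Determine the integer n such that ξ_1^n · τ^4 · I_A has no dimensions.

-4

Balance the L exponent: (1)·n from ξ_1, plus 4·(0) + (4) = 4 from the rest, must sum to zero.
n + 4 = 0, so n = -4.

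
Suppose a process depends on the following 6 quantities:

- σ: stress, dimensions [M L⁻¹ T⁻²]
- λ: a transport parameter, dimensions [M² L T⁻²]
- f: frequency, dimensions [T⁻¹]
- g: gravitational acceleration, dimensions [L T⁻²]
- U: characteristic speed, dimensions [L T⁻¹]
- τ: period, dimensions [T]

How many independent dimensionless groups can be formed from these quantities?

There are 6 variables and 3 base dimensions (M, L, T).
The dimension matrix has rank 3.
Independent dimensionless groups: 6 − 3 = 3.

3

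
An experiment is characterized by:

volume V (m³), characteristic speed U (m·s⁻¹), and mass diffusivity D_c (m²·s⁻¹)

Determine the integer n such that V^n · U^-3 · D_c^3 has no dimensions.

Balance the L exponent: (3)·n from V, plus −3·(1) + 3·(2) = 3 from the rest, must sum to zero.
3n + 3 = 0, so n = -1.

-1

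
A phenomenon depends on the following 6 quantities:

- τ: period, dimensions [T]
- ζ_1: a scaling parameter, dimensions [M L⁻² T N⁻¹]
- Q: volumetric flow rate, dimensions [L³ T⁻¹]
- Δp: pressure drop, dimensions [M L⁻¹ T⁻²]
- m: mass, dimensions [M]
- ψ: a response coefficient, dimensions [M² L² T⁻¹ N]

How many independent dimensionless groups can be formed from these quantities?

There are 6 variables and 4 base dimensions (M, L, T, N).
The dimension matrix has rank 4.
Independent dimensionless groups: 6 − 4 = 2.

2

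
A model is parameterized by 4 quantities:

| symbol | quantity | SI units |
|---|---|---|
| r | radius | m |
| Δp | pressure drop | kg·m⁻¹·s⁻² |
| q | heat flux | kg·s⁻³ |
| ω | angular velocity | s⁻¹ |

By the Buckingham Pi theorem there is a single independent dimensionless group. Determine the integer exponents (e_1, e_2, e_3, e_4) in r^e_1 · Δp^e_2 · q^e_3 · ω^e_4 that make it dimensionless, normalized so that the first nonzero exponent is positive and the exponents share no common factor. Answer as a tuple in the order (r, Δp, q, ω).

M: e_1·(0) + e_2·(1) + e_3·(1) + e_4·(0) = 0
L: e_1·(1) + e_2·(-1) + e_3·(0) + e_4·(0) = 0
T: e_1·(0) + e_2·(-2) + e_3·(-3) + e_4·(-1) = 0
Solving this homogeneous linear system for the smallest-integer solution (first nonzero entry positive) gives (1, 1, -1, 1).

(1, 1, -1, 1)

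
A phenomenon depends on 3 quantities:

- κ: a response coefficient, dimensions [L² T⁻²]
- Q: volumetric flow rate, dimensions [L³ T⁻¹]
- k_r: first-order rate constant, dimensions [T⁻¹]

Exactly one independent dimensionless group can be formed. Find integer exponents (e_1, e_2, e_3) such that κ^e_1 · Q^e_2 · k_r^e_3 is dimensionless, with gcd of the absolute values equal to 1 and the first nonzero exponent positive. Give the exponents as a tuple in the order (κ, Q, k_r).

(3, -2, -4)

L: e_1·(2) + e_2·(3) + e_3·(0) = 0
T: e_1·(-2) + e_2·(-1) + e_3·(-1) = 0
Solving this homogeneous linear system for the smallest-integer solution (first nonzero entry positive) gives (3, -2, -4).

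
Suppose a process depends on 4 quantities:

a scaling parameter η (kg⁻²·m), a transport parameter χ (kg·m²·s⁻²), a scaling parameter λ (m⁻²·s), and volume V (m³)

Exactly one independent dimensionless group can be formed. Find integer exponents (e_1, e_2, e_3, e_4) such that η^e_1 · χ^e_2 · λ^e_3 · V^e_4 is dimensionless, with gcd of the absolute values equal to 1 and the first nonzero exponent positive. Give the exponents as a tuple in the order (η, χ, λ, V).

(1, 2, 4, 1)

M: e_1·(-2) + e_2·(1) + e_3·(0) + e_4·(0) = 0
L: e_1·(1) + e_2·(2) + e_3·(-2) + e_4·(3) = 0
T: e_1·(0) + e_2·(-2) + e_3·(1) + e_4·(0) = 0
Solving this homogeneous linear system for the smallest-integer solution (first nonzero entry positive) gives (1, 2, 4, 1).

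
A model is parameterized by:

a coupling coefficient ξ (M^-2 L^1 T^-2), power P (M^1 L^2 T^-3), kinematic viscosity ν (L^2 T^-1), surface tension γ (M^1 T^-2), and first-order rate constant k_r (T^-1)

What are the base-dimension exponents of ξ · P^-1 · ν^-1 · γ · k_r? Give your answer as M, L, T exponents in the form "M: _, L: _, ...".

Collect each base-dimension exponent across the product:
  M: (-2) − (1) − (0) + (1) + (0) = -2
  L: (1) − (2) − (2) + (0) + (0) = -3
  T: (-2) − (-3) − (-1) + (-2) + (-1) = -1
So the dimensions are [M⁻² L⁻³ T⁻¹].

M: -2, L: -3, T: -1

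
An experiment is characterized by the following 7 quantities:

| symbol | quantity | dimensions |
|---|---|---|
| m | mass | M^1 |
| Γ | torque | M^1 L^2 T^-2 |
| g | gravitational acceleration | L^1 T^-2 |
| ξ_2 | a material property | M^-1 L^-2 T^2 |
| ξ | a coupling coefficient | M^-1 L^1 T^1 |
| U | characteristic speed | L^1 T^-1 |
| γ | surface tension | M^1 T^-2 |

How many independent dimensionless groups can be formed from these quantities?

4

There are 7 variables and 3 base dimensions (M, L, T).
The dimension matrix has rank 3.
Independent dimensionless groups: 7 − 3 = 4.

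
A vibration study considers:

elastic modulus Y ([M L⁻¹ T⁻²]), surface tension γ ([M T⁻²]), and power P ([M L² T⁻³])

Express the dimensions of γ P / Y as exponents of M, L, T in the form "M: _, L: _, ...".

Collect each base-dimension exponent across the product:
  M: −(1) + (1) + (1) = 1
  L: −(-1) + (0) + (2) = 3
  T: −(-2) + (-2) + (-3) = -3
So the dimensions are [M L³ T⁻³].

M: 1, L: 3, T: -3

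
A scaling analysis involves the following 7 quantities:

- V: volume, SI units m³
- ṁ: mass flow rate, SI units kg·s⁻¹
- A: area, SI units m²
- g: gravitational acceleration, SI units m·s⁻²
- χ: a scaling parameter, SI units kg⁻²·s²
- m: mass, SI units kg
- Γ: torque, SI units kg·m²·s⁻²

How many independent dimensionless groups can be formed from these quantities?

There are 7 variables and 3 base dimensions (M, L, T).
The dimension matrix has rank 3.
Independent dimensionless groups: 7 − 3 = 4.

4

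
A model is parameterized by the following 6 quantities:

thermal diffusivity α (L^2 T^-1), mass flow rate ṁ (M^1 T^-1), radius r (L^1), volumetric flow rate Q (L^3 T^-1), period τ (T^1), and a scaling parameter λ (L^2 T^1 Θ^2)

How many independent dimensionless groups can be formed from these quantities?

2

There are 6 variables and 4 base dimensions (M, L, T, Θ).
The dimension matrix has rank 4.
Independent dimensionless groups: 6 − 4 = 2.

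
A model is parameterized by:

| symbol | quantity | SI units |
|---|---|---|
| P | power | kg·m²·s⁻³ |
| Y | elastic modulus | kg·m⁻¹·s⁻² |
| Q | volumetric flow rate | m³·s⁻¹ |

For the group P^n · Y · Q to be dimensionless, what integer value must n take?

-1

Balance the M exponent: (1)·n from P, plus (1) + (0) = 1 from the rest, must sum to zero.
n + 1 = 0, so n = -1.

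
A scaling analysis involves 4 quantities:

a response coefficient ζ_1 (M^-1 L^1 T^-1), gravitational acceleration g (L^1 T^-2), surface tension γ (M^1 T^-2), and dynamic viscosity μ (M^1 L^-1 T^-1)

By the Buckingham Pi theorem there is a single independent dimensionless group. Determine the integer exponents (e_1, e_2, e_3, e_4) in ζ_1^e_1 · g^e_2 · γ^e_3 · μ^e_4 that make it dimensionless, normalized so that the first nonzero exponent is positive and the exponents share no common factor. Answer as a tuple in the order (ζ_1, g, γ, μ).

(1, -2, 2, -1)

M: e_1·(-1) + e_2·(0) + e_3·(1) + e_4·(1) = 0
L: e_1·(1) + e_2·(1) + e_3·(0) + e_4·(-1) = 0
T: e_1·(-1) + e_2·(-2) + e_3·(-2) + e_4·(-1) = 0
Solving this homogeneous linear system for the smallest-integer solution (first nonzero entry positive) gives (1, -2, 2, -1).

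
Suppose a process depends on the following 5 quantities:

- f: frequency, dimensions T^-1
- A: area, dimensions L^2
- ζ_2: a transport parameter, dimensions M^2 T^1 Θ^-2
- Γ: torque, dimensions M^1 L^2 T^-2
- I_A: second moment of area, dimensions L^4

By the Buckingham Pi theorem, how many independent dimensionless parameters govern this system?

1

There are 5 variables and 4 base dimensions (M, L, T, Θ).
The dimension matrix has rank 4.
Independent dimensionless groups: 5 − 4 = 1.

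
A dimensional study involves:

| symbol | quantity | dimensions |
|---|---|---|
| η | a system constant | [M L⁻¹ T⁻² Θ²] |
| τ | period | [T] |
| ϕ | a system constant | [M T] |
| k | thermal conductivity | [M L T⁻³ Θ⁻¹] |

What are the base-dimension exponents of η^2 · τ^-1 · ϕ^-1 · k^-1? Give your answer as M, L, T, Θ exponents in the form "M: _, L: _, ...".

M: 0, L: -3, T: -3, Θ: 5

Collect each base-dimension exponent across the product:
  M: 2·(1) − (0) − (1) − (1) = 0
  L: 2·(-1) − (0) − (0) − (1) = -3
  T: 2·(-2) − (1) − (1) − (-3) = -3
  Θ: 2·(2) − (0) − (0) − (-1) = 5
So the dimensions are [L⁻³ T⁻³ Θ⁵].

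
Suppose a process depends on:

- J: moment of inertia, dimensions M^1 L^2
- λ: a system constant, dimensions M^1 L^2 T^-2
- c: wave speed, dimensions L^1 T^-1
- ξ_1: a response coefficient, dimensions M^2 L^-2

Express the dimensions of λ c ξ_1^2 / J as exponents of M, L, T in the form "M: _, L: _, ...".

Collect each base-dimension exponent across the product:
  M: −(1) + (1) + (0) + 2·(2) = 4
  L: −(2) + (2) + (1) + 2·(-2) = -3
  T: −(0) + (-2) + (-1) + 2·(0) = -3
So the dimensions are [M⁴ L⁻³ T⁻³].

M: 4, L: -3, T: -3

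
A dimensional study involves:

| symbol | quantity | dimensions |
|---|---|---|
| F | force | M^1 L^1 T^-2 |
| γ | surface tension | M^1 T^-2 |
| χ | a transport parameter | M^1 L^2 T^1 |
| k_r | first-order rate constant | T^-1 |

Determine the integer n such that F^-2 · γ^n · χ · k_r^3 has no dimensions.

Balance the M exponent: (1)·n from γ, plus −2·(1) + (1) + 3·(0) = -1 from the rest, must sum to zero.
n − 1 = 0, so n = 1.

1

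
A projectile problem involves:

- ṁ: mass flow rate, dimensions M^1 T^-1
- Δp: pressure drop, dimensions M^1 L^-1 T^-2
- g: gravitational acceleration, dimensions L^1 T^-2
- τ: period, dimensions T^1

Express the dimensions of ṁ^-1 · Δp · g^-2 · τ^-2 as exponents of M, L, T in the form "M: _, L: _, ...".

Collect each base-dimension exponent across the product:
  M: −(1) + (1) − 2·(0) − 2·(0) = 0
  L: −(0) + (-1) − 2·(1) − 2·(0) = -3
  T: −(-1) + (-2) − 2·(-2) − 2·(1) = 1
So the dimensions are [L⁻³ T].

M: 0, L: -3, T: 1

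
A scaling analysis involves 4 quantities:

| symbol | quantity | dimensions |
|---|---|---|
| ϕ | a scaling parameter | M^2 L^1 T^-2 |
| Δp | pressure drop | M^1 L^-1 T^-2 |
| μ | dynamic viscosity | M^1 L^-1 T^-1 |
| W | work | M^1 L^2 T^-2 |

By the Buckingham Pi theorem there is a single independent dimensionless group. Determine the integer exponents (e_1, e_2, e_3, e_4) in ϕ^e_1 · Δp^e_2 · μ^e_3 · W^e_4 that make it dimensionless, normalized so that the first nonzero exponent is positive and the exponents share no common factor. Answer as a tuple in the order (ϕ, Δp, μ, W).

M: e_1·(2) + e_2·(1) + e_3·(1) + e_4·(1) = 0
L: e_1·(1) + e_2·(-1) + e_3·(-1) + e_4·(2) = 0
T: e_1·(-2) + e_2·(-2) + e_3·(-1) + e_4·(-2) = 0
Solving this homogeneous linear system for the smallest-integer solution (first nonzero entry positive) gives (1, 1, -2, -1).

(1, 1, -2, -1)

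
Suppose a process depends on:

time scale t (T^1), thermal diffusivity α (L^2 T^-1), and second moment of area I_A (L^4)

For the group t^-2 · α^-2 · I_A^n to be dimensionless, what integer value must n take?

Balance the L exponent: (4)·n from I_A, plus −2·(0) − 2·(2) = -4 from the rest, must sum to zero.
4n − 4 = 0, so n = 1.

1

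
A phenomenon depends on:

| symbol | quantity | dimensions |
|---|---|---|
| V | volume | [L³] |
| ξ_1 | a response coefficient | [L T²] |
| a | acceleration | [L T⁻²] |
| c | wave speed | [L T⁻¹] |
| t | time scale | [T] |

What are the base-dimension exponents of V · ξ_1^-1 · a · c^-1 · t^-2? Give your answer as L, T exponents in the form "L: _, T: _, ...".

L: 2, T: -5

Collect each base-dimension exponent across the product:
  L: (3) − (1) + (1) − (1) − 2·(0) = 2
  T: (0) − (2) + (-2) − (-1) − 2·(1) = -5
So the dimensions are [L² T⁻⁵].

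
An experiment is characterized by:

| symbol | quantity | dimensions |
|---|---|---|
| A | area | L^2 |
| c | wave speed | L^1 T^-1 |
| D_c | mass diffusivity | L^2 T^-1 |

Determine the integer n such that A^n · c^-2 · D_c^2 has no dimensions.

Balance the L exponent: (2)·n from A, plus −2·(1) + 2·(2) = 2 from the rest, must sum to zero.
2n + 2 = 0, so n = -1.

-1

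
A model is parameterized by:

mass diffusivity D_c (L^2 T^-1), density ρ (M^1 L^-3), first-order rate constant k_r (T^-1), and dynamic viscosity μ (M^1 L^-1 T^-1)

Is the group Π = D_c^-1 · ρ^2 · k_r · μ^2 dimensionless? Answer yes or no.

Sum the exponent of each base dimension across the product:
  M: −[D_c]_M + 2·[ρ]_M + [k_r]_M + 2·[μ]_M = −(0) + 2·(1) + (0) + 2·(1) = 4
  L: −[D_c]_L + 2·[ρ]_L + [k_r]_L + 2·[μ]_L = −(2) + 2·(-3) + (0) + 2·(-1) = -10
  T: −[D_c]_T + 2·[ρ]_T + [k_r]_T + 2·[μ]_T = −(-1) + 2·(0) + (-1) + 2·(-1) = -2
Net dimensions [M⁴ L⁻¹⁰ T⁻²] ≠ [1] — not dimensionless.

no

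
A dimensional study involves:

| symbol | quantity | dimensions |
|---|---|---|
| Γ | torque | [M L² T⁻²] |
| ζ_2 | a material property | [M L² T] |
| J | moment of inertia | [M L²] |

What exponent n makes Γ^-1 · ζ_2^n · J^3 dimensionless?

-2

Balance the M exponent: (1)·n from ζ_2, plus −(1) + 3·(1) = 2 from the rest, must sum to zero.
n + 2 = 0, so n = -2.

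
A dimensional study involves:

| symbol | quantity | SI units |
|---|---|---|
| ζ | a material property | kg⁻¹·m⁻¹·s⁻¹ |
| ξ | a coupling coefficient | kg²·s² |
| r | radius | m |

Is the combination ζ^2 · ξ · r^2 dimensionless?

Sum the exponent of each base dimension across the product:
  M: 2·[ζ]_M + [ξ]_M + 2·[r]_M = 2·(-1) + (2) + 2·(0) = 0
  L: 2·[ζ]_L + [ξ]_L + 2·[r]_L = 2·(-1) + (0) + 2·(1) = 0
  T: 2·[ζ]_T + [ξ]_T + 2·[r]_T = 2·(-1) + (2) + 2·(0) = 0
All base exponents vanish — dimensionless.

yes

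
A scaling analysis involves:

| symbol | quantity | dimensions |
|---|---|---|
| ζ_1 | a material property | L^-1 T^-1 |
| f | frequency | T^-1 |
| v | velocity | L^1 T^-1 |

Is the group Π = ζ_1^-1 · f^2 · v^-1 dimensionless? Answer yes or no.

Sum the exponent of each base dimension across the product:
  L: −[ζ_1]_L + 2·[f]_L − [v]_L = −(-1) + 2·(0) − (1) = 0
  T: −[ζ_1]_T + 2·[f]_T − [v]_T = −(-1) + 2·(-1) − (-1) = 0
All base exponents vanish — dimensionless.

yes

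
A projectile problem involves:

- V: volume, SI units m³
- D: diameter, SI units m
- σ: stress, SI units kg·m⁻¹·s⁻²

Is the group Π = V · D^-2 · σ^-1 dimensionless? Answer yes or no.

no

Sum the exponent of each base dimension across the product:
  M: [V]_M − 2·[D]_M − [σ]_M = (0) − 2·(0) − (1) = -1
  L: [V]_L − 2·[D]_L − [σ]_L = (3) − 2·(1) − (-1) = 2
  T: [V]_T − 2·[D]_T − [σ]_T = (0) − 2·(0) − (-2) = 2
Net dimensions [M⁻¹ L² T²] ≠ [1] — not dimensionless.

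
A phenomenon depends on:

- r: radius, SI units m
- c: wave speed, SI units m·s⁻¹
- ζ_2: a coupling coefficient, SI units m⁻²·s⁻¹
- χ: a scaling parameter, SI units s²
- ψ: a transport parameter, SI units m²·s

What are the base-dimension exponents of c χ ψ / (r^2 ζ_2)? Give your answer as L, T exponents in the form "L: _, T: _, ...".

Collect each base-dimension exponent across the product:
  L: −2·(1) + (1) − (-2) + (0) + (2) = 3
  T: −2·(0) + (-1) − (-1) + (2) + (1) = 3
So the dimensions are [L³ T³].

L: 3, T: 3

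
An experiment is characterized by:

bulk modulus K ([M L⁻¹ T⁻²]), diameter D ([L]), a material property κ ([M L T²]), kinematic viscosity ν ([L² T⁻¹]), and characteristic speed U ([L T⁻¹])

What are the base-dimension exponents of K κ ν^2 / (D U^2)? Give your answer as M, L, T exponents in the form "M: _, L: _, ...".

M: 2, L: 1, T: 0

Collect each base-dimension exponent across the product:
  M: (1) − (0) + (1) + 2·(0) − 2·(0) = 2
  L: (-1) − (1) + (1) + 2·(2) − 2·(1) = 1
  T: (-2) − (0) + (2) + 2·(-1) − 2·(-1) = 0
So the dimensions are [M² L].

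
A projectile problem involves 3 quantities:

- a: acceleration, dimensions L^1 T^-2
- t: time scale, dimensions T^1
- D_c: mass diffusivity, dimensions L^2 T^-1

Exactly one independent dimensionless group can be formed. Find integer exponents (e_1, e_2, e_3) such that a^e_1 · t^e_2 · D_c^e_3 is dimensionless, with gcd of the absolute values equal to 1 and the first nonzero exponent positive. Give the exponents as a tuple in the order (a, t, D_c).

(2, 3, -1)

L: e_1·(1) + e_2·(0) + e_3·(2) = 0
T: e_1·(-2) + e_2·(1) + e_3·(-1) = 0
Solving this homogeneous linear system for the smallest-integer solution (first nonzero entry positive) gives (2, 3, -1).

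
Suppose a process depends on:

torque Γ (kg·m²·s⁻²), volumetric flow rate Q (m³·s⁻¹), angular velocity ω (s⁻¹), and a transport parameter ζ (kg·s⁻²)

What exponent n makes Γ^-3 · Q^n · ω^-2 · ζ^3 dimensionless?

Balance the L exponent: (3)·n from Q, plus −3·(2) − 2·(0) + 3·(0) = -6 from the rest, must sum to zero.
3n − 6 = 0, so n = 2.

2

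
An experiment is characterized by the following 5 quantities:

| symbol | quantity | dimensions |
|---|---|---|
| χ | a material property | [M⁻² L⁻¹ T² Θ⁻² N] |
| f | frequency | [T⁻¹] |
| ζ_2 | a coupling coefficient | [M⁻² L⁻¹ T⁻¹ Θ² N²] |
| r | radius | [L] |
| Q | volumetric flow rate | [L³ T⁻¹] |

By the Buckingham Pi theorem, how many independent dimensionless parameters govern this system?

1

There are 5 variables and 5 base dimensions (M, L, T, Θ, N).
The dimension matrix has rank 4 (less than 5: the dimension vectors are linearly dependent).
Independent dimensionless groups: 5 − 4 = 1.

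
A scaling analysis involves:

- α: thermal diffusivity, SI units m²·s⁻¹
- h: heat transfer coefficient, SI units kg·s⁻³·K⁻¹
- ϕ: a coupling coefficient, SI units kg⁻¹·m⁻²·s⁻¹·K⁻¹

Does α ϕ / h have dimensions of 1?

no

Sum the exponent of each base dimension across the product:
  M: [α]_M − [h]_M + [ϕ]_M = (0) − (1) + (-1) = -2
  L: [α]_L − [h]_L + [ϕ]_L = (2) − (0) + (-2) = 0
  T: [α]_T − [h]_T + [ϕ]_T = (-1) − (-3) + (-1) = 1
  Θ: [α]_Θ − [h]_Θ + [ϕ]_Θ = (0) − (-1) + (-1) = 0
Net dimensions [M⁻² T] ≠ [1] — not dimensionless.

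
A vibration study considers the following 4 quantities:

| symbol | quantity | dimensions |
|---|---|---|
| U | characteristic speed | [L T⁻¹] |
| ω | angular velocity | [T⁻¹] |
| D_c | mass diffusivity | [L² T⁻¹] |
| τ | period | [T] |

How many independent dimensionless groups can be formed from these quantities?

2

There are 4 variables and 2 base dimensions (L, T).
The dimension matrix has rank 2.
Independent dimensionless groups: 4 − 2 = 2.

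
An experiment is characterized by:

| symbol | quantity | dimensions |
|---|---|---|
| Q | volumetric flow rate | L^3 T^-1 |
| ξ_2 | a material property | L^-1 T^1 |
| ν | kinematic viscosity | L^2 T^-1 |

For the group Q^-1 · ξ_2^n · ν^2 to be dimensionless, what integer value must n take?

1

Balance the L exponent: (-1)·n from ξ_2, plus −(3) + 2·(2) = 1 from the rest, must sum to zero.
−n + 1 = 0, so n = 1.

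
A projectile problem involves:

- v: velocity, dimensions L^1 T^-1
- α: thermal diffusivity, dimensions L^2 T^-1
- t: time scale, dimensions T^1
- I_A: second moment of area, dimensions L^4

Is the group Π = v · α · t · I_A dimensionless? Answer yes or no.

no

Sum the exponent of each base dimension across the product:
  L: [v]_L + [α]_L + [t]_L + [I_A]_L = (1) + (2) + (0) + (4) = 7
  T: [v]_T + [α]_T + [t]_T + [I_A]_T = (-1) + (-1) + (1) + (0) = -1
Net dimensions [L⁷ T⁻¹] ≠ [1] — not dimensionless.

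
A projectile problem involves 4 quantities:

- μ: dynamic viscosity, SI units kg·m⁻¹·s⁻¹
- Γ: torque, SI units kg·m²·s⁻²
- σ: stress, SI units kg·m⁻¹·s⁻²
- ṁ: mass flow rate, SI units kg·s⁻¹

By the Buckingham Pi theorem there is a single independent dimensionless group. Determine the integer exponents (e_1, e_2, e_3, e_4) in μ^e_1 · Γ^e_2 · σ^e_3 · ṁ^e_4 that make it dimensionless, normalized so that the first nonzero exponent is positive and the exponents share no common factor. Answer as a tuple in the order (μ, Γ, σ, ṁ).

M: e_1·(1) + e_2·(1) + e_3·(1) + e_4·(1) = 0
L: e_1·(-1) + e_2·(2) + e_3·(-1) + e_4·(0) = 0
T: e_1·(-1) + e_2·(-2) + e_3·(-2) + e_4·(-1) = 0
Solving this homogeneous linear system for the smallest-integer solution (first nonzero entry positive) gives (3, 1, -1, -3).

(3, 1, -1, -3)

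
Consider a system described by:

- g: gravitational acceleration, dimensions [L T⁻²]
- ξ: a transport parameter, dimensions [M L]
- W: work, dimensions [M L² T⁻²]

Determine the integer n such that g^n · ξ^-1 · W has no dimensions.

Balance the L exponent: (1)·n from g, plus −(1) + (2) = 1 from the rest, must sum to zero.
n + 1 = 0, so n = -1.

-1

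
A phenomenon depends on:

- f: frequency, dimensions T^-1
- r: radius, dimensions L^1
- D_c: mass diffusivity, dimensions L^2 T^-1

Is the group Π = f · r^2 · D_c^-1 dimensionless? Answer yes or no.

Sum the exponent of each base dimension across the product:
  M: [f]_M + 2·[r]_M − [D_c]_M = (0) + 2·(0) − (0) = 0
  L: [f]_L + 2·[r]_L − [D_c]_L = (0) + 2·(1) − (2) = 0
  T: [f]_T + 2·[r]_T − [D_c]_T = (-1) + 2·(0) − (-1) = 0
All base exponents vanish — dimensionless.

yes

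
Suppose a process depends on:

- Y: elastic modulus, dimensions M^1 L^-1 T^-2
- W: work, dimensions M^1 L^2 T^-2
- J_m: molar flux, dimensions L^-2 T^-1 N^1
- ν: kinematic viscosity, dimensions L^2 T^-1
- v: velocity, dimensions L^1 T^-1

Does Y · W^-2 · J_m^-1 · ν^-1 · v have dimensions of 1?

Sum the exponent of each base dimension across the product:
  M: [Y]_M − 2·[W]_M − [J_m]_M − [ν]_M + [v]_M = (1) − 2·(1) − (0) − (0) + (0) = -1
  L: [Y]_L − 2·[W]_L − [J_m]_L − [ν]_L + [v]_L = (-1) − 2·(2) − (-2) − (2) + (1) = -4
  T: [Y]_T − 2·[W]_T − [J_m]_T − [ν]_T + [v]_T = (-2) − 2·(-2) − (-1) − (-1) + (-1) = 3
  N: [Y]_N − 2·[W]_N − [J_m]_N − [ν]_N + [v]_N = (0) − 2·(0) − (1) − (0) + (0) = -1
Net dimensions [M⁻¹ L⁻⁴ T³ N⁻¹] ≠ [1] — not dimensionless.

no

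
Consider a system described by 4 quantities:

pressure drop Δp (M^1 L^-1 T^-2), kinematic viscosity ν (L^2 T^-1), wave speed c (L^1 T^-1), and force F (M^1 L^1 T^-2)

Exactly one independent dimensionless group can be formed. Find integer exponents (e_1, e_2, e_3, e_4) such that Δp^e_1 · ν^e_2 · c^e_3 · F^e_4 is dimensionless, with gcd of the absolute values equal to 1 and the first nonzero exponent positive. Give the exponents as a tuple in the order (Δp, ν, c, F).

(1, 2, -2, -1)

M: e_1·(1) + e_2·(0) + e_3·(0) + e_4·(1) = 0
L: e_1·(-1) + e_2·(2) + e_3·(1) + e_4·(1) = 0
T: e_1·(-2) + e_2·(-1) + e_3·(-1) + e_4·(-2) = 0
Solving this homogeneous linear system for the smallest-integer solution (first nonzero entry positive) gives (1, 2, -2, -1).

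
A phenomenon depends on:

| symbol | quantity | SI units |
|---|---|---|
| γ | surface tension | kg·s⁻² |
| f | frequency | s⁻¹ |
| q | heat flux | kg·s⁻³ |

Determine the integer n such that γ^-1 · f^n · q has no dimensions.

Balance the T exponent: (-1)·n from f, plus −(-2) + (-3) = -1 from the rest, must sum to zero.
−n − 1 = 0, so n = -1.

-1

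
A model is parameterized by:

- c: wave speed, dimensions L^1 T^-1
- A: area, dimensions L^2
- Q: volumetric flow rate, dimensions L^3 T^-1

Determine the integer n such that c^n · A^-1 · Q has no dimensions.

Balance the L exponent: (1)·n from c, plus −(2) + (3) = 1 from the rest, must sum to zero.
n + 1 = 0, so n = -1.

-1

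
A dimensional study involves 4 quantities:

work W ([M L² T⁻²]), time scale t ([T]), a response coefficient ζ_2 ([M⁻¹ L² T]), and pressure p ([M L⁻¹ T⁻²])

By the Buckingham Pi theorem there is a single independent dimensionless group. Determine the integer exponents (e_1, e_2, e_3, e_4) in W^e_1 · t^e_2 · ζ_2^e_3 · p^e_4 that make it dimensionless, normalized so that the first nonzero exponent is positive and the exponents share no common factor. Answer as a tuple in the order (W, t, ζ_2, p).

(1, -3, -3, -4)

M: e_1·(1) + e_2·(0) + e_3·(-1) + e_4·(1) = 0
L: e_1·(2) + e_2·(0) + e_3·(2) + e_4·(-1) = 0
T: e_1·(-2) + e_2·(1) + e_3·(1) + e_4·(-2) = 0
Solving this homogeneous linear system for the smallest-integer solution (first nonzero entry positive) gives (1, -3, -3, -4).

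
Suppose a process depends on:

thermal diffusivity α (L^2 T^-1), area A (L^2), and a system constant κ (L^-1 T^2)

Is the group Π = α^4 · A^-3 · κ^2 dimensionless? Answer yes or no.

Sum the exponent of each base dimension across the product:
  M: 4·[α]_M − 3·[A]_M + 2·[κ]_M = 4·(0) − 3·(0) + 2·(0) = 0
  L: 4·[α]_L − 3·[A]_L + 2·[κ]_L = 4·(2) − 3·(2) + 2·(-1) = 0
  T: 4·[α]_T − 3·[A]_T + 2·[κ]_T = 4·(-1) − 3·(0) + 2·(2) = 0
All base exponents vanish — dimensionless.

yes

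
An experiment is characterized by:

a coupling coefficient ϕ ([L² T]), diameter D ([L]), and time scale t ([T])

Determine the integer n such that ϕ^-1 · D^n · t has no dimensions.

2

Balance the L exponent: (1)·n from D, plus −(2) + (0) = -2 from the rest, must sum to zero.
n − 2 = 0, so n = 2.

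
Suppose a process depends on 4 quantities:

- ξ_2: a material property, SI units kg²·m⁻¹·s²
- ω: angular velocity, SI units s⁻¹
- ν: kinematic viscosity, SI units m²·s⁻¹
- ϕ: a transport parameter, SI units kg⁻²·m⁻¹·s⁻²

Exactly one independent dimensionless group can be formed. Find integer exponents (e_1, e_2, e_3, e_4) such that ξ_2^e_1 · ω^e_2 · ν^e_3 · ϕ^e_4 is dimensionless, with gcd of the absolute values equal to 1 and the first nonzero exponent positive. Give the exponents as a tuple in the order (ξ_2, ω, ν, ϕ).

(1, -1, 1, 1)

M: e_1·(2) + e_2·(0) + e_3·(0) + e_4·(-2) = 0
L: e_1·(-1) + e_2·(0) + e_3·(2) + e_4·(-1) = 0
T: e_1·(2) + e_2·(-1) + e_3·(-1) + e_4·(-2) = 0
Solving this homogeneous linear system for the smallest-integer solution (first nonzero entry positive) gives (1, -1, 1, 1).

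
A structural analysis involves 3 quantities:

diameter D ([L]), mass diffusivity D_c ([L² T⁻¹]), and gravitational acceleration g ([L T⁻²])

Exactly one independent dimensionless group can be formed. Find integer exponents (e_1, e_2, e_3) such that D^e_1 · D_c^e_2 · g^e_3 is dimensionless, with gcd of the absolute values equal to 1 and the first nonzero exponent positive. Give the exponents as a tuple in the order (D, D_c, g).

(3, -2, 1)

L: e_1·(1) + e_2·(2) + e_3·(1) = 0
T: e_1·(0) + e_2·(-1) + e_3·(-2) = 0
Solving this homogeneous linear system for the smallest-integer solution (first nonzero entry positive) gives (3, -2, 1).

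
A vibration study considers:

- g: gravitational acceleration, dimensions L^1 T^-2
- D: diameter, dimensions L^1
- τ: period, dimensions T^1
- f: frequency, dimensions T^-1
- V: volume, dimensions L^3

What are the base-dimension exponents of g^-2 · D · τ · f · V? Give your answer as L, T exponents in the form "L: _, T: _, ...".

L: 2, T: 4

Collect each base-dimension exponent across the product:
  L: −2·(1) + (1) + (0) + (0) + (3) = 2
  T: −2·(-2) + (0) + (1) + (-1) + (0) = 4
So the dimensions are [L² T⁴].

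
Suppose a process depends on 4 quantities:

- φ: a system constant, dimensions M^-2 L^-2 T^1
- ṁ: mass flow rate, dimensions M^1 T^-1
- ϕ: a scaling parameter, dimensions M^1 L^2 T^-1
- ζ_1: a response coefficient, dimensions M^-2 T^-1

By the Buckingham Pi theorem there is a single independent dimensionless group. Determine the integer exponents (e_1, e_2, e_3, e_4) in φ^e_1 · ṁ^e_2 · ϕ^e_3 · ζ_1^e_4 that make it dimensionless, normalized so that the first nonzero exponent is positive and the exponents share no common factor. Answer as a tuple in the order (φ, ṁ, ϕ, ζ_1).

(3, 1, 3, -1)

M: e_1·(-2) + e_2·(1) + e_3·(1) + e_4·(-2) = 0
L: e_1·(-2) + e_2·(0) + e_3·(2) + e_4·(0) = 0
T: e_1·(1) + e_2·(-1) + e_3·(-1) + e_4·(-1) = 0
Solving this homogeneous linear system for the smallest-integer solution (first nonzero entry positive) gives (3, 1, 3, -1).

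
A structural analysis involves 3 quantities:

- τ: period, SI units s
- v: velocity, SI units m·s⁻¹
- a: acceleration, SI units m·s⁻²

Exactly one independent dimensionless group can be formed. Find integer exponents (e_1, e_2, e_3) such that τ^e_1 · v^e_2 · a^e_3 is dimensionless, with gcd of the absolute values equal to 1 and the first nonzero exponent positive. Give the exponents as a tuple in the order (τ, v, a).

(1, -1, 1)

L: e_1·(0) + e_2·(1) + e_3·(1) = 0
T: e_1·(1) + e_2·(-1) + e_3·(-2) = 0
Solving this homogeneous linear system for the smallest-integer solution (first nonzero entry positive) gives (1, -1, 1).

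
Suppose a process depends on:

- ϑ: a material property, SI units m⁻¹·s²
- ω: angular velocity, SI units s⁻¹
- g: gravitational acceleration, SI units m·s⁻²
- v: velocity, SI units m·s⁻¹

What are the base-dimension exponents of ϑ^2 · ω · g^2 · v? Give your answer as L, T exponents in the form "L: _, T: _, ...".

L: 1, T: -2

Collect each base-dimension exponent across the product:
  L: 2·(-1) + (0) + 2·(1) + (1) = 1
  T: 2·(2) + (-1) + 2·(-2) + (-1) = -2
So the dimensions are [L T⁻²].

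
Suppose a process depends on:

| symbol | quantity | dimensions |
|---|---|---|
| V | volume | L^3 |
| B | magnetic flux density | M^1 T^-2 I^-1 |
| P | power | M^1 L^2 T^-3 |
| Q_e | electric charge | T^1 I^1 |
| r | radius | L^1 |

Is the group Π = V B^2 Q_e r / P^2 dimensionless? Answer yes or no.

no

Sum the exponent of each base dimension across the product:
  M: [V]_M + 2·[B]_M − 2·[P]_M + [Q_e]_M + [r]_M = (0) + 2·(1) − 2·(1) + (0) + (0) = 0
  L: [V]_L + 2·[B]_L − 2·[P]_L + [Q_e]_L + [r]_L = (3) + 2·(0) − 2·(2) + (0) + (1) = 0
  T: [V]_T + 2·[B]_T − 2·[P]_T + [Q_e]_T + [r]_T = (0) + 2·(-2) − 2·(-3) + (1) + (0) = 3
  I: [V]_I + 2·[B]_I − 2·[P]_I + [Q_e]_I + [r]_I = (0) + 2·(-1) − 2·(0) + (1) + (0) = -1
Net dimensions [T³ I⁻¹] ≠ [1] — not dimensionless.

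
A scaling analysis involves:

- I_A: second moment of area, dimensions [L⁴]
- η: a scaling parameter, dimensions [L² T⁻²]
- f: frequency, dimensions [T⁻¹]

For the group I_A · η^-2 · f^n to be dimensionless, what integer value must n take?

Balance the T exponent: (-1)·n from f, plus (0) − 2·(-2) = 4 from the rest, must sum to zero.
−n + 4 = 0, so n = 4.

4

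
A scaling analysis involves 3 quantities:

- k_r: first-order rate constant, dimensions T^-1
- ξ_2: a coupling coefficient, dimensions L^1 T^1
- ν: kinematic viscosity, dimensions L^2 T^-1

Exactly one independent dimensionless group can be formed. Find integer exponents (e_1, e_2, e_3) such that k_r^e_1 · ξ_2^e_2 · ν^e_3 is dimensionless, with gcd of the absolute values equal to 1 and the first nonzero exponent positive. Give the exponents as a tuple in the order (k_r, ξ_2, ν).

L: e_1·(0) + e_2·(1) + e_3·(2) = 0
T: e_1·(-1) + e_2·(1) + e_3·(-1) = 0
Solving this homogeneous linear system for the smallest-integer solution (first nonzero entry positive) gives (3, 2, -1).

(3, 2, -1)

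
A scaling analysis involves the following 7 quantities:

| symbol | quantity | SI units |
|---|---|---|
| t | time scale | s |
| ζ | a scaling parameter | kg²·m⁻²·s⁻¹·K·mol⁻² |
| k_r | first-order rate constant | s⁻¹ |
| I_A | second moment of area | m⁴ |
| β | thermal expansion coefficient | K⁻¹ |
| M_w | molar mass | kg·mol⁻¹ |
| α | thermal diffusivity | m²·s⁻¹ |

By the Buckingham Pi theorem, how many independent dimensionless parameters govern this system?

There are 7 variables and 5 base dimensions (M, L, T, Θ, N).
The dimension matrix has rank 4 (less than 5: the dimension vectors are linearly dependent).
Independent dimensionless groups: 7 − 4 = 3.

3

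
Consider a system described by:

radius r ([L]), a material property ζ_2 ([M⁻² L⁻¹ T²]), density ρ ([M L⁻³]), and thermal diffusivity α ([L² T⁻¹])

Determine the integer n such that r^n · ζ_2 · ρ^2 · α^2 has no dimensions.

Balance the L exponent: (1)·n from r, plus (-1) + 2·(-3) + 2·(2) = -3 from the rest, must sum to zero.
n − 3 = 0, so n = 3.

3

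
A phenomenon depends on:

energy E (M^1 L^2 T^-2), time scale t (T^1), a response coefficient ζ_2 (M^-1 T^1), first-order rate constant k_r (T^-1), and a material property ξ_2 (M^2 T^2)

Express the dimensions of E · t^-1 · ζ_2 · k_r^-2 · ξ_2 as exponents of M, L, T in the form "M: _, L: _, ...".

M: 2, L: 2, T: 2

Collect each base-dimension exponent across the product:
  M: (1) − (0) + (-1) − 2·(0) + (2) = 2
  L: (2) − (0) + (0) − 2·(0) + (0) = 2
  T: (-2) − (1) + (1) − 2·(-1) + (2) = 2
So the dimensions are [M² L² T²].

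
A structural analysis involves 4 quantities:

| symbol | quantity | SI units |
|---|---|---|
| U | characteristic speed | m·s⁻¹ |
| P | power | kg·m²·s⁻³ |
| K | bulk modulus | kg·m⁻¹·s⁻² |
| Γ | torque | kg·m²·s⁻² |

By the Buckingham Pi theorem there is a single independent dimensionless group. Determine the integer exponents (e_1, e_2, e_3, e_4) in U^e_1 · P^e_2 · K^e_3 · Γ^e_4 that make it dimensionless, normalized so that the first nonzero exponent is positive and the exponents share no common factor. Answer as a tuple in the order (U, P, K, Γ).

(3, -3, 1, 2)

M: e_1·(0) + e_2·(1) + e_3·(1) + e_4·(1) = 0
L: e_1·(1) + e_2·(2) + e_3·(-1) + e_4·(2) = 0
T: e_1·(-1) + e_2·(-3) + e_3·(-2) + e_4·(-2) = 0
Solving this homogeneous linear system for the smallest-integer solution (first nonzero entry positive) gives (3, -3, 1, 2).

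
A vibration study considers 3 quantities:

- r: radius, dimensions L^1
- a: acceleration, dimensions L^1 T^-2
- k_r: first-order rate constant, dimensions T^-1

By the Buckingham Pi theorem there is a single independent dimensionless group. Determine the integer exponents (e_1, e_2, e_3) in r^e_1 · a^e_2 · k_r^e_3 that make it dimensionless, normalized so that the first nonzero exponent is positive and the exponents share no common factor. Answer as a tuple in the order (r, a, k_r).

L: e_1·(1) + e_2·(1) + e_3·(0) = 0
T: e_1·(0) + e_2·(-2) + e_3·(-1) = 0
Solving this homogeneous linear system for the smallest-integer solution (first nonzero entry positive) gives (1, -1, 2).

(1, -1, 2)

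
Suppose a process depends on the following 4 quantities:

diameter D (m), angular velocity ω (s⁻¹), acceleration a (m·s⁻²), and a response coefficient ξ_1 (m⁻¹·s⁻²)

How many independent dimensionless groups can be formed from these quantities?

2

There are 4 variables and 2 base dimensions (L, T).
The dimension matrix has rank 2.
Independent dimensionless groups: 4 − 2 = 2.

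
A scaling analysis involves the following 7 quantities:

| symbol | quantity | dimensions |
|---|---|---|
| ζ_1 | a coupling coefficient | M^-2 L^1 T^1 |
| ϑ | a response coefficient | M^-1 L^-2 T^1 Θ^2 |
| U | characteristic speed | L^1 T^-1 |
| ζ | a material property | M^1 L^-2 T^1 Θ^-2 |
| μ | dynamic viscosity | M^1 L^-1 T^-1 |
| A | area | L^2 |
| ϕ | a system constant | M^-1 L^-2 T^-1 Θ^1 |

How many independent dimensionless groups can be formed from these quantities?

There are 7 variables and 4 base dimensions (M, L, T, Θ).
The dimension matrix has rank 4.
Independent dimensionless groups: 7 − 4 = 3.

3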